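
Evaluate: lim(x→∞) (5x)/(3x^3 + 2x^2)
This is an ∞/∞ indeterminate form.

Apply L'Hôpital's rule: differentiate numerator and denominator separately.
  f(x) = 5·x   ⇒   f'(x) = 5
  g(x) = 3·x^3 + 2·x^2   ⇒   g'(x) = 9·x^2 + 4·x
  lim(x→∞) f'(x)/g'(x) = lim(x→∞) (5)/(9·x^2 + 4·x)
  = 0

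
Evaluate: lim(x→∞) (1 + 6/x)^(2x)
This is an exponential indeterminate form.

For exponential indeterminate forms, take the natural log:
  Let L = lim(x→∞) (1 + 6/x)^(2x)
  Then ln(L) = lim(x→∞) [exponent × ln(base)]
  Evaluate using L'Hôpital or standard limits, then exponentiate.
  L = e^(12)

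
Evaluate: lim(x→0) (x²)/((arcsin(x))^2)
This is a 0/0 indeterminate form.

Apply L'Hôpital's rule: differentiate numerator and denominator separately.
  f(x) = x^2   ⇒   f'(x) = 2·x
  g(x) = asin(x)^2   ⇒   g'(x) = 2·asin(x)/sqrt(1 - x^2)
  lim(x→0) f'(x)/g'(x) = lim(x→0) (2·x)/(2·asin(x)/sqrt(1 - x^2))
  = 1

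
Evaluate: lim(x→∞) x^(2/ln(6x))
This is an exponential indeterminate form.

For exponential indeterminate forms, take the natural log:
  Let L = lim(x→∞) x^(2/ln(6x))
  Then ln(L) = lim(x→∞) [exponent × ln(base)]
  Evaluate using L'Hôpital or standard limits, then exponentiate.
  L = e²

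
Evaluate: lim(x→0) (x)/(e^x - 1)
This is a 0/0 indeterminate form.

Apply L'Hôpital's rule: differentiate numerator and denominator separately.
  f(x) = x   ⇒   f'(x) = 1
  g(x) = e^(x) - 1   ⇒   g'(x) = e^(x)
  lim(x→0) f'(x)/g'(x) = lim(x→0) (1)/(e^(x))
  = 1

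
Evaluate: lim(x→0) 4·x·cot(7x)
This is a 0·∞ indeterminate form.

Rewrite 0·∞ as a quotient (0/0 or ∞/∞ form), then apply L'Hôpital's rule:
  lim(x→0) 4·x·cot(7x) = 4/7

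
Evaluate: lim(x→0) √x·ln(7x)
This is a 0·∞ indeterminate form.

Rewrite 0·∞ as a quotient (0/0 or ∞/∞ form), then apply L'Hôpital's rule:
  lim(x→0) √x·ln(7x) = 0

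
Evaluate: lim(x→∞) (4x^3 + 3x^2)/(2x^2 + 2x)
This is an ∞/∞ indeterminate form.

Apply L'Hôpital's rule: differentiate numerator and denominator separately.
  f(x) = 4·x^3 + 3·x^2   ⇒   f'(x) = 12·x^2 + 6·x
  g(x) = 2·x^2 + 2·x   ⇒   g'(x) = 4·x + 2
  lim(x→∞) f'(x)/g'(x) = lim(x→∞) (12·x^2 + 6·x)/(4·x + 2)
  = ∞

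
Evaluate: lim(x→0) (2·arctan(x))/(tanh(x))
This is a 0/0 indeterminate form.

Apply L'Hôpital's rule: differentiate numerator and denominator separately.
  f(x) = 2·atan(x)   ⇒   f'(x) = 2/(x^2 + 1)
  g(x) = tanh(x)   ⇒   g'(x) = 1 - tanh(x)^2
  lim(x→0) f'(x)/g'(x) = lim(x→0) (2/(x^2 + 1))/(1 - tanh(x)^2)
  = 2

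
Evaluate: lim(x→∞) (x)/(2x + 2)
This is an ∞/∞ indeterminate form.

Apply L'Hôpital's rule: differentiate numerator and denominator separately.
  f(x) = x   ⇒   f'(x) = 1
  g(x) = 2·x + 2   ⇒   g'(x) = 2
  lim(x→∞) f'(x)/g'(x) = lim(x→∞) (1)/(2)
  = 1/2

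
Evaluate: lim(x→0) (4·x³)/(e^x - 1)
This is a 0/0 indeterminate form.

Apply L'Hôpital's rule: differentiate numerator and denominator separately.
  f(x) = 4·x^3   ⇒   f'(x) = 12·x^2
  g(x) = e^(x) - 1   ⇒   g'(x) = e^(x)
  lim(x→0) f'(x)/g'(x) = lim(x→0) (12·x^2)/(e^(x))
  = 0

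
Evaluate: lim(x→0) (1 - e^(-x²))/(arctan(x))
This is a 0/0 indeterminate form.

Apply L'Hôpital's rule: differentiate numerator and denominator separately.
  f(x) = 1 - e^(-x^2)   ⇒   f'(x) = 2·x·e^(-x^2)
  g(x) = atan(x)   ⇒   g'(x) = 1/(x^2 + 1)
  lim(x→0) f'(x)/g'(x) = lim(x→0) (2·x·e^(-x^2))/(1/(x^2 + 1))
  = 0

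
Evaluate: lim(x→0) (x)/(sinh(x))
This is a 0/0 indeterminate form.

Apply L'Hôpital's rule: differentiate numerator and denominator separately.
  f(x) = x   ⇒   f'(x) = 1
  g(x) = sinh(x)   ⇒   g'(x) = cosh(x)
  lim(x→0) f'(x)/g'(x) = lim(x→0) (1)/(cosh(x))
  = 1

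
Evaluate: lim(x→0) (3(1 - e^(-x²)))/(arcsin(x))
This is a 0/0 indeterminate form.

Apply L'Hôpital's rule: differentiate numerator and denominator separately.
  f(x) = 3 - 3·e^(-x^2)   ⇒   f'(x) = 6·x·e^(-x^2)
  g(x) = asin(x)   ⇒   g'(x) = 1/sqrt(1 - x^2)
  lim(x→0) f'(x)/g'(x) = lim(x→0) (6·x·e^(-x^2))/(1/sqrt(1 - x^2))
  = 0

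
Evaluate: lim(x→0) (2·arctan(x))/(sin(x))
This is a 0/0 indeterminate form.

Apply L'Hôpital's rule: differentiate numerator and denominator separately.
  f(x) = 2·atan(x)   ⇒   f'(x) = 2/(x^2 + 1)
  g(x) = sin(x)   ⇒   g'(x) = cos(x)
  lim(x→0) f'(x)/g'(x) = lim(x→0) (2/(x^2 + 1))/(cos(x))
  = 2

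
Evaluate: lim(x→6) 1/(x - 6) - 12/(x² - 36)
This is an ∞-∞ indeterminate form.

Combine fractions or rationalize to convert ∞-∞ to 0/0 form:
  lim(x→6) 1/(x - 6) - 12/(x² - 36) = 1/12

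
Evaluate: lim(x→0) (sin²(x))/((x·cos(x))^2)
This is a 0/0 indeterminate form.

Apply L'Hôpital's rule: differentiate numerator and denominator separately.
  f(x) = sin(x)^2   ⇒   f'(x) = 2·sin(x)·cos(x)
  g(x) = x^2·cos(x)^2   ⇒   g'(x) = -2·x^2·sin(x)·cos(x) + 2·x·cos(x)^2
  lim(x→0) f'(x)/g'(x) = lim(x→0) (2·sin(x)·cos(x))/(-2·x^2·sin(x)·cos(x) + 2·x·cos(x)^2)
  = 1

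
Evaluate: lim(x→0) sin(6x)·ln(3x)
This is a 0·∞ indeterminate form.

Rewrite 0·∞ as a quotient (0/0 or ∞/∞ form), then apply L'Hôpital's rule:
  lim(x→0) sin(6x)·ln(3x) = 0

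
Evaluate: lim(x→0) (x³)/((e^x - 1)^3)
This is a 0/0 indeterminate form.

Apply L'Hôpital's rule: differentiate numerator and denominator separately.
  f(x) = x^3   ⇒   f'(x) = 3·x^2
  g(x) = (e^(x) - 1)^3   ⇒   g'(x) = 3·(e^(x) - 1)^2·e^(x)
  lim(x→0) f'(x)/g'(x) = lim(x→0) (3·x^2)/(3·(e^(x) - 1)^2·e^(x))
  = 1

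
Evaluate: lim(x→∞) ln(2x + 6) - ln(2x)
This is an ∞-∞ indeterminate form.

Combine fractions or rationalize to convert ∞-∞ to 0/0 form:
  lim(x→∞) ln(2x + 6) - ln(2x) = 0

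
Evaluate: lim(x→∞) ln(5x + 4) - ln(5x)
This is an ∞-∞ indeterminate form.

Combine fractions or rationalize to convert ∞-∞ to 0/0 form:
  lim(x→∞) ln(5x + 4) - ln(5x) = 0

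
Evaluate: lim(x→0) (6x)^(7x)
This is an exponential indeterminate form.

For exponential indeterminate forms, take the natural log:
  Let L = lim(x→0) (6x)^(7x)
  Then ln(L) = lim(x→0) [exponent × ln(base)]
  Evaluate using L'Hôpital or standard limits, then exponentiate.
  L = 1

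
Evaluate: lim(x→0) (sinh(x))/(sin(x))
This is a 0/0 indeterminate form.

Apply L'Hôpital's rule: differentiate numerator and denominator separately.
  f(x) = sinh(x)   ⇒   f'(x) = cosh(x)
  g(x) = sin(x)   ⇒   g'(x) = cos(x)
  lim(x→0) f'(x)/g'(x) = lim(x→0) (cosh(x))/(cos(x))
  = 1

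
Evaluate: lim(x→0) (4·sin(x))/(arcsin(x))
This is a 0/0 indeterminate form.

Apply L'Hôpital's rule: differentiate numerator and denominator separately.
  f(x) = 4·sin(x)   ⇒   f'(x) = 4·cos(x)
  g(x) = asin(x)   ⇒   g'(x) = 1/sqrt(1 - x^2)
  lim(x→0) f'(x)/g'(x) = lim(x→0) (4·cos(x))/(1/sqrt(1 - x^2))
  = 4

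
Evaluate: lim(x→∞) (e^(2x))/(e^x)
This is an ∞/∞ indeterminate form.

Apply L'Hôpital's rule: differentiate numerator and denominator separately.
  f(x) = e^(2·x)   ⇒   f'(x) = 2·e^(2·x)
  g(x) = e^(x)   ⇒   g'(x) = e^(x)
  lim(x→∞) f'(x)/g'(x) = lim(x→∞) (2·e^(2·x))/(e^(x))
  = ∞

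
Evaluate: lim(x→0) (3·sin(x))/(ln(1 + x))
This is a 0/0 indeterminate form.

Apply L'Hôpital's rule: differentiate numerator and denominator separately.
  f(x) = 3·sin(x)   ⇒   f'(x) = 3·cos(x)
  g(x) = ln(x + 1)   ⇒   g'(x) = 1/(x + 1)
  lim(x→0) f'(x)/g'(x) = lim(x→0) (3·cos(x))/(1/(x + 1))
  = 3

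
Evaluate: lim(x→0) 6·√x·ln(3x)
This is a 0·∞ indeterminate form.

Rewrite 0·∞ as a quotient (0/0 or ∞/∞ form), then apply L'Hôpital's rule:
  lim(x→0) 6·√x·ln(3x) = 0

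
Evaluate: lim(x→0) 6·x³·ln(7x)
This is a 0·∞ indeterminate form.

Rewrite 0·∞ as a quotient (0/0 or ∞/∞ form), then apply L'Hôpital's rule:
  lim(x→0) 6·x³·ln(7x) = 0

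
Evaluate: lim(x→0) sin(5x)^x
This is an exponential indeterminate form.

For exponential indeterminate forms, take the natural log:
  Let L = lim(x→0) sin(5x)^x
  Then ln(L) = lim(x→0) [exponent × ln(base)]
  Evaluate using L'Hôpital or standard limits, then exponentiate.
  L = 1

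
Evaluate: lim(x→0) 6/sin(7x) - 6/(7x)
This is an ∞-∞ indeterminate form.

Combine fractions or rationalize to convert ∞-∞ to 0/0 form:
  lim(x→0) 6/sin(7x) - 6/(7x) = 0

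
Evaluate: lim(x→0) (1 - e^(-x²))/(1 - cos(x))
This is a 0/0 indeterminate form.

Apply L'Hôpital's rule: differentiate numerator and denominator separately.
  f(x) = 1 - e^(-x^2)   ⇒   f'(x) = 2·x·e^(-x^2)
  g(x) = 1 - cos(x)   ⇒   g'(x) = sin(x)
  lim(x→0) f'(x)/g'(x) = lim(x→0) (2·x·e^(-x^2))/(sin(x))
  = 2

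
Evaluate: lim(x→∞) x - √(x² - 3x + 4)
This is an ∞-∞ indeterminate form.

Combine fractions or rationalize to convert ∞-∞ to 0/0 form:
  lim(x→∞) x - √(x² - 3x + 4) = 3/2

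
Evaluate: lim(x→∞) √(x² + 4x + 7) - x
This is an ∞-∞ indeterminate form.

Combine fractions or rationalize to convert ∞-∞ to 0/0 form:
  lim(x→∞) √(x² + 4x + 7) - x = 2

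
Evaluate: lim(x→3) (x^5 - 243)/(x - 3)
This is a standard limit.

Factor or rationalize the expression:
  lim(x→3) (x^5 - 243)/(x - 3) = 405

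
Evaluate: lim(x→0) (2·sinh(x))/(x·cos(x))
This is a 0/0 indeterminate form.

Apply L'Hôpital's rule: differentiate numerator and denominator separately.
  f(x) = 2·sinh(x)   ⇒   f'(x) = 2·cosh(x)
  g(x) = x·cos(x)   ⇒   g'(x) = -x·sin(x) + cos(x)
  lim(x→0) f'(x)/g'(x) = lim(x→0) (2·cosh(x))/(-x·sin(x) + cos(x))
  = 2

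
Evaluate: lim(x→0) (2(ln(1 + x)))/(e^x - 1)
This is a 0/0 indeterminate form.

Apply L'Hôpital's rule: differentiate numerator and denominator separately.
  f(x) = 2·ln(x + 1)   ⇒   f'(x) = 2/(x + 1)
  g(x) = e^(x) - 1   ⇒   g'(x) = e^(x)
  lim(x→0) f'(x)/g'(x) = lim(x→0) (2/(x + 1))/(e^(x))
  = 2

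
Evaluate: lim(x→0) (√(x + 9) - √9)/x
This is a standard limit.

Factor or rationalize the expression:
  lim(x→0) (√(x + 9) - √9)/x = 1/6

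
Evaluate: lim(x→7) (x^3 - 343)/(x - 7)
This is a standard limit.

Factor or rationalize the expression:
  lim(x→7) (x^3 - 343)/(x - 7) = 147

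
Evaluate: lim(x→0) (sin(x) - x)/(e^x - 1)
This is a 0/0 indeterminate form.

Apply L'Hôpital's rule: differentiate numerator and denominator separately.
  f(x) = -x + sin(x)   ⇒   f'(x) = cos(x) - 1
  g(x) = e^(x) - 1   ⇒   g'(x) = e^(x)
  lim(x→0) f'(x)/g'(x) = lim(x→0) (cos(x) - 1)/(e^(x))
  = 0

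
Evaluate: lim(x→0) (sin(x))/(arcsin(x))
This is a 0/0 indeterminate form.

Apply L'Hôpital's rule: differentiate numerator and denominator separately.
  f(x) = sin(x)   ⇒   f'(x) = cos(x)
  g(x) = asin(x)   ⇒   g'(x) = 1/sqrt(1 - x^2)
  lim(x→0) f'(x)/g'(x) = lim(x→0) (cos(x))/(1/sqrt(1 - x^2))
  = 1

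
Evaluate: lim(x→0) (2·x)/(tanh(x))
This is a 0/0 indeterminate form.

Apply L'Hôpital's rule: differentiate numerator and denominator separately.
  f(x) = 2·x   ⇒   f'(x) = 2
  g(x) = tanh(x)   ⇒   g'(x) = 1 - tanh(x)^2
  lim(x→0) f'(x)/g'(x) = lim(x→0) (2)/(1 - tanh(x)^2)
  = 2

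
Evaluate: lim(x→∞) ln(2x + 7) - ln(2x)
This is an ∞-∞ indeterminate form.

Combine fractions or rationalize to convert ∞-∞ to 0/0 form:
  lim(x→∞) ln(2x + 7) - ln(2x) = 0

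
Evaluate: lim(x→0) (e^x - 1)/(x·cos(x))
This is a 0/0 indeterminate form.

Apply L'Hôpital's rule: differentiate numerator and denominator separately.
  f(x) = e^(x) - 1   ⇒   f'(x) = e^(x)
  g(x) = x·cos(x)   ⇒   g'(x) = -x·sin(x) + cos(x)
  lim(x→0) f'(x)/g'(x) = lim(x→0) (e^(x))/(-x·sin(x) + cos(x))
  = 1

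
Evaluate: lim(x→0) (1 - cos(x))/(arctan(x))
This is a 0/0 indeterminate form.

Apply L'Hôpital's rule: differentiate numerator and denominator separately.
  f(x) = 1 - cos(x)   ⇒   f'(x) = sin(x)
  g(x) = atan(x)   ⇒   g'(x) = 1/(x^2 + 1)
  lim(x→0) f'(x)/g'(x) = lim(x→0) (sin(x))/(1/(x^2 + 1))
  = 0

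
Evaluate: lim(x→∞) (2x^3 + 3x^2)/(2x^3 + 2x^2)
This is an ∞/∞ indeterminate form.

Apply L'Hôpital's rule: differentiate numerator and denominator separately.
  f(x) = 2·x^3 + 3·x^2   ⇒   f'(x) = 6·x^2 + 6·x
  g(x) = 2·x^3 + 2·x^2   ⇒   g'(x) = 6·x^2 + 4·x
  lim(x→∞) f'(x)/g'(x) = lim(x→∞) (6·x^2 + 6·x)/(6·x^2 + 4·x)
  = 1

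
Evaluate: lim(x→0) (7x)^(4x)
This is an exponential indeterminate form.

For exponential indeterminate forms, take the natural log:
  Let L = lim(x→0) (7x)^(4x)
  Then ln(L) = lim(x→0) [exponent × ln(base)]
  Evaluate using L'Hôpital or standard limits, then exponentiate.
  L = 1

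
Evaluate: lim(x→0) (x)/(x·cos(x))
This is a 0/0 indeterminate form.

Apply L'Hôpital's rule: differentiate numerator and denominator separately.
  f(x) = x   ⇒   f'(x) = 1
  g(x) = x·cos(x)   ⇒   g'(x) = -x·sin(x) + cos(x)
  lim(x→0) f'(x)/g'(x) = lim(x→0) (1)/(-x·sin(x) + cos(x))
  = 1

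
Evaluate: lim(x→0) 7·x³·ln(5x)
This is a 0·∞ indeterminate form.

Rewrite 0·∞ as a quotient (0/0 or ∞/∞ form), then apply L'Hôpital's rule:
  lim(x→0) 7·x³·ln(5x) = 0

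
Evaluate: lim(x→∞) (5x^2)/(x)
This is an ∞/∞ indeterminate form.

Apply L'Hôpital's rule: differentiate numerator and denominator separately.
  f(x) = 5·x^2   ⇒   f'(x) = 10·x
  g(x) = x   ⇒   g'(x) = 1
  lim(x→∞) f'(x)/g'(x) = lim(x→∞) (10·x)/(1)
  = ∞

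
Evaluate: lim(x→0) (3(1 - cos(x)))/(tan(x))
This is a 0/0 indeterminate form.

Apply L'Hôpital's rule: differentiate numerator and denominator separately.
  f(x) = 3 - 3·cos(x)   ⇒   f'(x) = 3·sin(x)
  g(x) = tan(x)   ⇒   g'(x) = tan(x)^2 + 1
  lim(x→0) f'(x)/g'(x) = lim(x→0) (3·sin(x))/(tan(x)^2 + 1)
  = 0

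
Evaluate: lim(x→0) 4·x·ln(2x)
This is a 0·∞ indeterminate form.

Rewrite 0·∞ as a quotient (0/0 or ∞/∞ form), then apply L'Hôpital's rule:
  lim(x→0) 4·x·ln(2x) = 0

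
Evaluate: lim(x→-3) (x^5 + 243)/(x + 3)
This is a standard limit.

Factor or rationalize the expression:
  lim(x→-3) (x^5 + 243)/(x + 3) = 405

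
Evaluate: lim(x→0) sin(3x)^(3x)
This is an exponential indeterminate form.

For exponential indeterminate forms, take the natural log:
  Let L = lim(x→0) sin(3x)^(3x)
  Then ln(L) = lim(x→0) [exponent × ln(base)]
  Evaluate using L'Hôpital or standard limits, then exponentiate.
  L = 1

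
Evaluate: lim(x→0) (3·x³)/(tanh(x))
This is a 0/0 indeterminate form.

Apply L'Hôpital's rule: differentiate numerator and denominator separately.
  f(x) = 3·x^3   ⇒   f'(x) = 9·x^2
  g(x) = tanh(x)   ⇒   g'(x) = 1 - tanh(x)^2
  lim(x→0) f'(x)/g'(x) = lim(x→0) (9·x^2)/(1 - tanh(x)^2)
  = 0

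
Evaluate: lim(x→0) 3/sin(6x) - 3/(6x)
This is an ∞-∞ indeterminate form.

Combine fractions or rationalize to convert ∞-∞ to 0/0 form:
  lim(x→0) 3/sin(6x) - 3/(6x) = 0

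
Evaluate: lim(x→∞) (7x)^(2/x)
This is an exponential indeterminate form.

For exponential indeterminate forms, take the natural log:
  Let L = lim(x→∞) (7x)^(2/x)
  Then ln(L) = lim(x→∞) [exponent × ln(base)]
  Evaluate using L'Hôpital or standard limits, then exponentiate.
  L = 1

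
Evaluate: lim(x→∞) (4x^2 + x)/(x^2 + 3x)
This is an ∞/∞ indeterminate form.

Apply L'Hôpital's rule: differentiate numerator and denominator separately.
  f(x) = 4·x^2 + x   ⇒   f'(x) = 8·x + 1
  g(x) = x^2 + 3·x   ⇒   g'(x) = 2·x + 3
  lim(x→∞) f'(x)/g'(x) = lim(x→∞) (8·x + 1)/(2·x + 3)
  = 4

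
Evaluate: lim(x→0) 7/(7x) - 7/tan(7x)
This is an ∞-∞ indeterminate form.

Combine fractions or rationalize to convert ∞-∞ to 0/0 form:
  lim(x→0) 7/(7x) - 7/tan(7x) = 0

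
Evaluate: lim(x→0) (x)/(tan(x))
This is a 0/0 indeterminate form.

Apply L'Hôpital's rule: differentiate numerator and denominator separately.
  f(x) = x   ⇒   f'(x) = 1
  g(x) = tan(x)   ⇒   g'(x) = tan(x)^2 + 1
  lim(x→0) f'(x)/g'(x) = lim(x→0) (1)/(tan(x)^2 + 1)
  = 1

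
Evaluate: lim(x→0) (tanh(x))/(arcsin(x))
This is a 0/0 indeterminate form.

Apply L'Hôpital's rule: differentiate numerator and denominator separately.
  f(x) = tanh(x)   ⇒   f'(x) = 1 - tanh(x)^2
  g(x) = asin(x)   ⇒   g'(x) = 1/sqrt(1 - x^2)
  lim(x→0) f'(x)/g'(x) = lim(x→0) (1 - tanh(x)^2)/(1/sqrt(1 - x^2))
  = 1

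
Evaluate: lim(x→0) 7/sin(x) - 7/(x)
This is an ∞-∞ indeterminate form.

Combine fractions or rationalize to convert ∞-∞ to 0/0 form:
  lim(x→0) 7/sin(x) - 7/(x) = 0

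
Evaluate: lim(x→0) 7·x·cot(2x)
This is a 0·∞ indeterminate form.

Rewrite 0·∞ as a quotient (0/0 or ∞/∞ form), then apply L'Hôpital's rule:
  lim(x→0) 7·x·cot(2x) = 7/2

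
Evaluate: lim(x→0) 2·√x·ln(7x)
This is a 0·∞ indeterminate form.

Rewrite 0·∞ as a quotient (0/0 or ∞/∞ form), then apply L'Hôpital's rule:
  lim(x→0) 2·√x·ln(7x) = 0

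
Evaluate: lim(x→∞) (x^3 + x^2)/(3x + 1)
This is an ∞/∞ indeterminate form.

Apply L'Hôpital's rule: differentiate numerator and denominator separately.
  f(x) = x^3 + x^2   ⇒   f'(x) = 3·x^2 + 2·x
  g(x) = 3·x + 1   ⇒   g'(x) = 3
  lim(x→∞) f'(x)/g'(x) = lim(x→∞) (3·x^2 + 2·x)/(3)
  = ∞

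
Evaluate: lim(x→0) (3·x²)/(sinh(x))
This is a 0/0 indeterminate form.

Apply L'Hôpital's rule: differentiate numerator and denominator separately.
  f(x) = 3·x^2   ⇒   f'(x) = 6·x
  g(x) = sinh(x)   ⇒   g'(x) = cosh(x)
  lim(x→0) f'(x)/g'(x) = lim(x→0) (6·x)/(cosh(x))
  = 0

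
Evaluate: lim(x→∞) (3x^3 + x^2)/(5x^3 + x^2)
This is an ∞/∞ indeterminate form.

Apply L'Hôpital's rule: differentiate numerator and denominator separately.
  f(x) = 3·x^3 + x^2   ⇒   f'(x) = 9·x^2 + 2·x
  g(x) = 5·x^3 + x^2   ⇒   g'(x) = 15·x^2 + 2·x
  lim(x→∞) f'(x)/g'(x) = lim(x→∞) (9·x^2 + 2·x)/(15·x^2 + 2·x)
  = 3/5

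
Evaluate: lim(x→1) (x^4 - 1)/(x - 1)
This is a standard limit.

Factor or rationalize the expression:
  lim(x→1) (x^4 - 1)/(x - 1) = 4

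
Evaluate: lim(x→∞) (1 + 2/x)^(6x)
This is an exponential indeterminate form.

For exponential indeterminate forms, take the natural log:
  Let L = lim(x→∞) (1 + 2/x)^(6x)
  Then ln(L) = lim(x→∞) [exponent × ln(base)]
  Evaluate using L'Hôpital or standard limits, then exponentiate.
  L = e^(12)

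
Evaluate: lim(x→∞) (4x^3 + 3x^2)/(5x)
This is an ∞/∞ indeterminate form.

Apply L'Hôpital's rule: differentiate numerator and denominator separately.
  f(x) = 4·x^3 + 3·x^2   ⇒   f'(x) = 12·x^2 + 6·x
  g(x) = 5·x   ⇒   g'(x) = 5
  lim(x→∞) f'(x)/g'(x) = lim(x→∞) (12·x^2 + 6·x)/(5)
  = ∞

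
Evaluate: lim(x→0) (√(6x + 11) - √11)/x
This is a standard limit.

Factor or rationalize the expression:
  lim(x→0) (√(6x + 11) - √11)/x = 3·sqrt(11)/11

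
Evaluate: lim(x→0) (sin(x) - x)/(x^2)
This is a 0/0 indeterminate form.

Apply L'Hôpital's rule: differentiate numerator and denominator separately.
  f(x) = -x + sin(x)   ⇒   f'(x) = cos(x) - 1
  g(x) = x^2   ⇒   g'(x) = 2·x
  lim(x→0) f'(x)/g'(x) = lim(x→0) (cos(x) - 1)/(2·x)
  = 0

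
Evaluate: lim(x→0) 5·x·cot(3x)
This is a 0·∞ indeterminate form.

Rewrite 0·∞ as a quotient (0/0 or ∞/∞ form), then apply L'Hôpital's rule:
  lim(x→0) 5·x·cot(3x) = 5/3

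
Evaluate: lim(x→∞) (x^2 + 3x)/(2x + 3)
This is an ∞/∞ indeterminate form.

Apply L'Hôpital's rule: differentiate numerator and denominator separately.
  f(x) = x^2 + 3·x   ⇒   f'(x) = 2·x + 3
  g(x) = 2·x + 3   ⇒   g'(x) = 2
  lim(x→∞) f'(x)/g'(x) = lim(x→∞) (2·x + 3)/(2)
  = ∞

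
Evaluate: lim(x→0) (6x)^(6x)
This is an exponential indeterminate form.

For exponential indeterminate forms, take the natural log:
  Let L = lim(x→0) (6x)^(6x)
  Then ln(L) = lim(x→0) [exponent × ln(base)]
  Evaluate using L'Hôpital or standard limits, then exponentiate.
  L = 1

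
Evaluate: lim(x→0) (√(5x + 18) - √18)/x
This is a standard limit.

Factor or rationalize the expression:
  lim(x→0) (√(5x + 18) - √18)/x = 5·sqrt(2)/12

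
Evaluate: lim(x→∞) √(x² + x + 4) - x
This is an ∞-∞ indeterminate form.

Combine fractions or rationalize to convert ∞-∞ to 0/0 form:
  lim(x→∞) √(x² + x + 4) - x = 1/2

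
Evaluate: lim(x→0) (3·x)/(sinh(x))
This is a 0/0 indeterminate form.

Apply L'Hôpital's rule: differentiate numerator and denominator separately.
  f(x) = 3·x   ⇒   f'(x) = 3
  g(x) = sinh(x)   ⇒   g'(x) = cosh(x)
  lim(x→0) f'(x)/g'(x) = lim(x→0) (3)/(cosh(x))
  = 3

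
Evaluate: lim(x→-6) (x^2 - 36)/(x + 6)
This is a standard limit.

Factor or rationalize the expression:
  lim(x→-6) (x^2 - 36)/(x + 6) = -12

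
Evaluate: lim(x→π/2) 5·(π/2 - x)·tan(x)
This is a 0·∞ indeterminate form.

Rewrite 0·∞ as a quotient (0/0 or ∞/∞ form), then apply L'Hôpital's rule:
  lim(x→π/2) 5·(π/2 - x)·tan(x) = 5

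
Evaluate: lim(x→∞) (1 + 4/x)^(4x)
This is an exponential indeterminate form.

For exponential indeterminate forms, take the natural log:
  Let L = lim(x→∞) (1 + 4/x)^(4x)
  Then ln(L) = lim(x→∞) [exponent × ln(base)]
  Evaluate using L'Hôpital or standard limits, then exponentiate.
  L = e^(16)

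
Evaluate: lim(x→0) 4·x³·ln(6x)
This is a 0·∞ indeterminate form.

Rewrite 0·∞ as a quotient (0/0 or ∞/∞ form), then apply L'Hôpital's rule:
  lim(x→0) 4·x³·ln(6x) = 0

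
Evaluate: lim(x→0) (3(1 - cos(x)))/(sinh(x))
This is a 0/0 indeterminate form.

Apply L'Hôpital's rule: differentiate numerator and denominator separately.
  f(x) = 3 - 3·cos(x)   ⇒   f'(x) = 3·sin(x)
  g(x) = sinh(x)   ⇒   g'(x) = cosh(x)
  lim(x→0) f'(x)/g'(x) = lim(x→0) (3·sin(x))/(cosh(x))
  = 0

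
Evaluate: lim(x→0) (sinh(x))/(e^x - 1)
This is a 0/0 indeterminate form.

Apply L'Hôpital's rule: differentiate numerator and denominator separately.
  f(x) = sinh(x)   ⇒   f'(x) = cosh(x)
  g(x) = e^(x) - 1   ⇒   g'(x) = e^(x)
  lim(x→0) f'(x)/g'(x) = lim(x→0) (cosh(x))/(e^(x))
  = 1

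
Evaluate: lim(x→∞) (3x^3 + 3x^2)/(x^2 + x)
This is an ∞/∞ indeterminate form.

Apply L'Hôpital's rule: differentiate numerator and denominator separately.
  f(x) = 3·x^3 + 3·x^2   ⇒   f'(x) = 9·x^2 + 6·x
  g(x) = x^2 + x   ⇒   g'(x) = 2·x + 1
  lim(x→∞) f'(x)/g'(x) = lim(x→∞) (9·x^2 + 6·x)/(2·x + 1)
  = ∞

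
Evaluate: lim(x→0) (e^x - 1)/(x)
This is a 0/0 indeterminate form.

Apply L'Hôpital's rule: differentiate numerator and denominator separately.
  f(x) = e^(x) - 1   ⇒   f'(x) = e^(x)
  g(x) = x   ⇒   g'(x) = 1
  lim(x→0) f'(x)/g'(x) = lim(x→0) (e^(x))/(1)
  = 1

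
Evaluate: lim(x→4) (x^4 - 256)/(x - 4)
This is a standard limit.

Factor or rationalize the expression:
  lim(x→4) (x^4 - 256)/(x - 4) = 256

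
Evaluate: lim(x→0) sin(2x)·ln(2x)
This is a 0·∞ indeterminate form.

Rewrite 0·∞ as a quotient (0/0 or ∞/∞ form), then apply L'Hôpital's rule:
  lim(x→0) sin(2x)·ln(2x) = 0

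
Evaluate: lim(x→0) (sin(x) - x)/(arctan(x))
This is a 0/0 indeterminate form.

Apply L'Hôpital's rule: differentiate numerator and denominator separately.
  f(x) = -x + sin(x)   ⇒   f'(x) = cos(x) - 1
  g(x) = atan(x)   ⇒   g'(x) = 1/(x^2 + 1)
  lim(x→0) f'(x)/g'(x) = lim(x→0) (cos(x) - 1)/(1/(x^2 + 1))
  = 0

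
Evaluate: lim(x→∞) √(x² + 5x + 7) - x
This is an ∞-∞ indeterminate form.

Combine fractions or rationalize to convert ∞-∞ to 0/0 form:
  lim(x→∞) √(x² + 5x + 7) - x = 5/2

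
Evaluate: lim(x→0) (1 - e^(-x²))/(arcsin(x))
This is a 0/0 indeterminate form.

Apply L'Hôpital's rule: differentiate numerator and denominator separately.
  f(x) = 1 - e^(-x^2)   ⇒   f'(x) = 2·x·e^(-x^2)
  g(x) = asin(x)   ⇒   g'(x) = 1/sqrt(1 - x^2)
  lim(x→0) f'(x)/g'(x) = lim(x→0) (2·x·e^(-x^2))/(1/sqrt(1 - x^2))
  = 0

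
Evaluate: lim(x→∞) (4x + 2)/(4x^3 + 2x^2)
This is an ∞/∞ indeterminate form.

Apply L'Hôpital's rule: differentiate numerator and denominator separately.
  f(x) = 4·x + 2   ⇒   f'(x) = 4
  g(x) = 4·x^3 + 2·x^2   ⇒   g'(x) = 12·x^2 + 4·x
  lim(x→∞) f'(x)/g'(x) = lim(x→∞) (4)/(12·x^2 + 4·x)
  = 0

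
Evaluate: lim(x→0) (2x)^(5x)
This is an exponential indeterminate form.

For exponential indeterminate forms, take the natural log:
  Let L = lim(x→0) (2x)^(5x)
  Then ln(L) = lim(x→0) [exponent × ln(base)]
  Evaluate using L'Hôpital or standard limits, then exponentiate.
  L = 1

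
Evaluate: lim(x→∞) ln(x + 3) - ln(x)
This is an ∞-∞ indeterminate form.

Combine fractions or rationalize to convert ∞-∞ to 0/0 form:
  lim(x→∞) ln(x + 3) - ln(x) = 0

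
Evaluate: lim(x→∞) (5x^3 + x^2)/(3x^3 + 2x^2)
This is an ∞/∞ indeterminate form.

Apply L'Hôpital's rule: differentiate numerator and denominator separately.
  f(x) = 5·x^3 + x^2   ⇒   f'(x) = 15·x^2 + 2·x
  g(x) = 3·x^3 + 2·x^2   ⇒   g'(x) = 9·x^2 + 4·x
  lim(x→∞) f'(x)/g'(x) = lim(x→∞) (15·x^2 + 2·x)/(9·x^2 + 4·x)
  = 5/3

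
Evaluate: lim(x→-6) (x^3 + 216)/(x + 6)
This is a standard limit.

Factor or rationalize the expression:
  lim(x→-6) (x^3 + 216)/(x + 6) = 108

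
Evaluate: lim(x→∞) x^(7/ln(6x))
This is an exponential indeterminate form.

For exponential indeterminate forms, take the natural log:
  Let L = lim(x→∞) x^(7/ln(6x))
  Then ln(L) = lim(x→∞) [exponent × ln(base)]
  Evaluate using L'Hôpital or standard limits, then exponentiate.
  L = e^(7)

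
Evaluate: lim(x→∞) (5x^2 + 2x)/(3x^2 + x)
This is an ∞/∞ indeterminate form.

Apply L'Hôpital's rule: differentiate numerator and denominator separately.
  f(x) = 5·x^2 + 2·x   ⇒   f'(x) = 10·x + 2
  g(x) = 3·x^2 + x   ⇒   g'(x) = 6·x + 1
  lim(x→∞) f'(x)/g'(x) = lim(x→∞) (10·x + 2)/(6·x + 1)
  = 5/3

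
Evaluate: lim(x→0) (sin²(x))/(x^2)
This is a 0/0 indeterminate form.

Apply L'Hôpital's rule: differentiate numerator and denominator separately.
  f(x) = sin(x)^2   ⇒   f'(x) = 2·sin(x)·cos(x)
  g(x) = x^2   ⇒   g'(x) = 2·x
  lim(x→0) f'(x)/g'(x) = lim(x→0) (2·sin(x)·cos(x))/(2·x)
  = 1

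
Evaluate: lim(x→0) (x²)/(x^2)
This is a 0/0 indeterminate form.

Apply L'Hôpital's rule: differentiate numerator and denominator separately.
  f(x) = x^2   ⇒   f'(x) = 2·x
  g(x) = x^2   ⇒   g'(x) = 2·x
  lim(x→0) f'(x)/g'(x) = lim(x→0) (2·x)/(2·x)
  = 1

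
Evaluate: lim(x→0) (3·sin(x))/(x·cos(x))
This is a 0/0 indeterminate form.

Apply L'Hôpital's rule: differentiate numerator and denominator separately.
  f(x) = 3·sin(x)   ⇒   f'(x) = 3·cos(x)
  g(x) = x·cos(x)   ⇒   g'(x) = -x·sin(x) + cos(x)
  lim(x→0) f'(x)/g'(x) = lim(x→0) (3·cos(x))/(-x·sin(x) + cos(x))
  = 3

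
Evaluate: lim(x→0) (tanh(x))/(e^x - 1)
This is a 0/0 indeterminate form.

Apply L'Hôpital's rule: differentiate numerator and denominator separately.
  f(x) = tanh(x)   ⇒   f'(x) = 1 - tanh(x)^2
  g(x) = e^(x) - 1   ⇒   g'(x) = e^(x)
  lim(x→0) f'(x)/g'(x) = lim(x→0) (1 - tanh(x)^2)/(e^(x))
  = 1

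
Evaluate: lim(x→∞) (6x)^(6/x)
This is an exponential indeterminate form.

For exponential indeterminate forms, take the natural log:
  Let L = lim(x→∞) (6x)^(6/x)
  Then ln(L) = lim(x→∞) [exponent × ln(base)]
  Evaluate using L'Hôpital or standard limits, then exponentiate.
  L = 1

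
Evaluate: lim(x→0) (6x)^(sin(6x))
This is an exponential indeterminate form.

For exponential indeterminate forms, take the natural log:
  Let L = lim(x→0) (6x)^(sin(6x))
  Then ln(L) = lim(x→0) [exponent × ln(base)]
  Evaluate using L'Hôpital or standard limits, then exponentiate.
  L = 1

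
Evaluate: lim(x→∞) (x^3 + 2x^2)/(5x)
This is an ∞/∞ indeterminate form.

Apply L'Hôpital's rule: differentiate numerator and denominator separately.
  f(x) = x^3 + 2·x^2   ⇒   f'(x) = 3·x^2 + 4·x
  g(x) = 5·x   ⇒   g'(x) = 5
  lim(x→∞) f'(x)/g'(x) = lim(x→∞) (3·x^2 + 4·x)/(5)
  = ∞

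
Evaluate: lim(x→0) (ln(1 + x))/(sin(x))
This is a 0/0 indeterminate form.

Apply L'Hôpital's rule: differentiate numerator and denominator separately.
  f(x) = ln(x + 1)   ⇒   f'(x) = 1/(x + 1)
  g(x) = sin(x)   ⇒   g'(x) = cos(x)
  lim(x→0) f'(x)/g'(x) = lim(x→0) (1/(x + 1))/(cos(x))
  = 1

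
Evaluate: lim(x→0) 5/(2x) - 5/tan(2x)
This is an ∞-∞ indeterminate form.

Combine fractions or rationalize to convert ∞-∞ to 0/0 form:
  lim(x→0) 5/(2x) - 5/tan(2x) = 0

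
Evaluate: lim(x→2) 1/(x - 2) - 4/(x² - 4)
This is an ∞-∞ indeterminate form.

Combine fractions or rationalize to convert ∞-∞ to 0/0 form:
  lim(x→2) 1/(x - 2) - 4/(x² - 4) = 1/4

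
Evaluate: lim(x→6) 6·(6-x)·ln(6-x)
This is a 0·∞ indeterminate form.

Rewrite 0·∞ as a quotient (0/0 or ∞/∞ form), then apply L'Hôpital's rule:
  lim(x→6) 6·(6-x)·ln(6-x) = 0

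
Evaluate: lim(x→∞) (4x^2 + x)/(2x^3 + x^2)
This is an ∞/∞ indeterminate form.

Apply L'Hôpital's rule: differentiate numerator and denominator separately.
  f(x) = 4·x^2 + x   ⇒   f'(x) = 8·x + 1
  g(x) = 2·x^3 + x^2   ⇒   g'(x) = 6·x^2 + 2·x
  lim(x→∞) f'(x)/g'(x) = lim(x→∞) (8·x + 1)/(6·x^2 + 2·x)
  = 0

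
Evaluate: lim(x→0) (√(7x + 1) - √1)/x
This is a standard limit.

Factor or rationalize the expression:
  lim(x→0) (√(7x + 1) - √1)/x = 7/2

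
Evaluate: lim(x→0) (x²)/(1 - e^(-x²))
This is a 0/0 indeterminate form.

Apply L'Hôpital's rule: differentiate numerator and denominator separately.
  f(x) = x^2   ⇒   f'(x) = 2·x
  g(x) = 1 - e^(-x^2)   ⇒   g'(x) = 2·x·e^(-x^2)
  lim(x→0) f'(x)/g'(x) = lim(x→0) (2·x)/(2·x·e^(-x^2))
  = 1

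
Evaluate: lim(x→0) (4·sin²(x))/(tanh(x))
This is a 0/0 indeterminate form.

Apply L'Hôpital's rule: differentiate numerator and denominator separately.
  f(x) = 4·sin(x)^2   ⇒   f'(x) = 8·sin(x)·cos(x)
  g(x) = tanh(x)   ⇒   g'(x) = 1 - tanh(x)^2
  lim(x→0) f'(x)/g'(x) = lim(x→0) (8·sin(x)·cos(x))/(1 - tanh(x)^2)
  = 0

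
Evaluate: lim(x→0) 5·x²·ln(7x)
This is a 0·∞ indeterminate form.

Rewrite 0·∞ as a quotient (0/0 or ∞/∞ form), then apply L'Hôpital's rule:
  lim(x→0) 5·x²·ln(7x) = 0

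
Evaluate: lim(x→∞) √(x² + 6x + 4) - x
This is an ∞-∞ indeterminate form.

Combine fractions or rationalize to convert ∞-∞ to 0/0 form:
  lim(x→∞) √(x² + 6x + 4) - x = 3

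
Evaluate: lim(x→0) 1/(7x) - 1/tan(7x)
This is an ∞-∞ indeterminate form.

Combine fractions or rationalize to convert ∞-∞ to 0/0 form:
  lim(x→0) 1/(7x) - 1/tan(7x) = 0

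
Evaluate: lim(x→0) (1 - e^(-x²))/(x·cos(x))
This is a 0/0 indeterminate form.

Apply L'Hôpital's rule: differentiate numerator and denominator separately.
  f(x) = 1 - e^(-x^2)   ⇒   f'(x) = 2·x·e^(-x^2)
  g(x) = x·cos(x)   ⇒   g'(x) = -x·sin(x) + cos(x)
  lim(x→0) f'(x)/g'(x) = lim(x→0) (2·x·e^(-x^2))/(-x·sin(x) + cos(x))
  = 0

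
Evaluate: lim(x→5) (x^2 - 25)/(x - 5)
This is a standard limit.

Factor or rationalize the expression:
  lim(x→5) (x^2 - 25)/(x - 5) = 10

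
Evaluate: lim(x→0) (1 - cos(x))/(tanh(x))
This is a 0/0 indeterminate form.

Apply L'Hôpital's rule: differentiate numerator and denominator separately.
  f(x) = 1 - cos(x)   ⇒   f'(x) = sin(x)
  g(x) = tanh(x)   ⇒   g'(x) = 1 - tanh(x)^2
  lim(x→0) f'(x)/g'(x) = lim(x→0) (sin(x))/(1 - tanh(x)^2)
  = 0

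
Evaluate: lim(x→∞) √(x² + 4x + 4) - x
This is an ∞-∞ indeterminate form.

Combine fractions or rationalize to convert ∞-∞ to 0/0 form:
  lim(x→∞) √(x² + 4x + 4) - x = 2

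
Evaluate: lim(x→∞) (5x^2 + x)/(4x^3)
This is an ∞/∞ indeterminate form.

Apply L'Hôpital's rule: differentiate numerator and denominator separately.
  f(x) = 5·x^2 + x   ⇒   f'(x) = 10·x + 1
  g(x) = 4·x^3   ⇒   g'(x) = 12·x^2
  lim(x→∞) f'(x)/g'(x) = lim(x→∞) (10·x + 1)/(12·x^2)
  = 0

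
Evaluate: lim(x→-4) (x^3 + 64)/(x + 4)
This is a standard limit.

Factor or rationalize the expression:
  lim(x→-4) (x^3 + 64)/(x + 4) = 48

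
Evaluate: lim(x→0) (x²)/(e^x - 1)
This is a 0/0 indeterminate form.

Apply L'Hôpital's rule: differentiate numerator and denominator separately.
  f(x) = x^2   ⇒   f'(x) = 2·x
  g(x) = e^(x) - 1   ⇒   g'(x) = e^(x)
  lim(x→0) f'(x)/g'(x) = lim(x→0) (2·x)/(e^(x))
  = 0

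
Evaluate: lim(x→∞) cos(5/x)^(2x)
This is an exponential indeterminate form.

For exponential indeterminate forms, take the natural log:
  Let L = lim(x→∞) cos(5/x)^(2x)
  Then ln(L) = lim(x→∞) [exponent × ln(base)]
  Evaluate using L'Hôpital or standard limits, then exponentiate.
  L = 1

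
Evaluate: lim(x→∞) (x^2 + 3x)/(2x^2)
This is an ∞/∞ indeterminate form.

Apply L'Hôpital's rule: differentiate numerator and denominator separately.
  f(x) = x^2 + 3·x   ⇒   f'(x) = 2·x + 3
  g(x) = 2·x^2   ⇒   g'(x) = 4·x
  lim(x→∞) f'(x)/g'(x) = lim(x→∞) (2·x + 3)/(4·x)
  = 1/2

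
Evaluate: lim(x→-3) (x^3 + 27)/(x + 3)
This is a standard limit.

Factor or rationalize the expression:
  lim(x→-3) (x^3 + 27)/(x + 3) = 27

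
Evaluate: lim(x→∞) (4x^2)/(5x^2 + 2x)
This is an ∞/∞ indeterminate form.

Apply L'Hôpital's rule: differentiate numerator and denominator separately.
  f(x) = 4·x^2   ⇒   f'(x) = 8·x
  g(x) = 5·x^2 + 2·x   ⇒   g'(x) = 10·x + 2
  lim(x→∞) f'(x)/g'(x) = lim(x→∞) (8·x)/(10·x + 2)
  = 4/5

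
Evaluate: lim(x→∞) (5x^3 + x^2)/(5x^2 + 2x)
This is an ∞/∞ indeterminate form.

Apply L'Hôpital's rule: differentiate numerator and denominator separately.
  f(x) = 5·x^3 + x^2   ⇒   f'(x) = 15·x^2 + 2·x
  g(x) = 5·x^2 + 2·x   ⇒   g'(x) = 10·x + 2
  lim(x→∞) f'(x)/g'(x) = lim(x→∞) (15·x^2 + 2·x)/(10·x + 2)
  = ∞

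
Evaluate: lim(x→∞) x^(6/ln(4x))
This is an exponential indeterminate form.

For exponential indeterminate forms, take the natural log:
  Let L = lim(x→∞) x^(6/ln(4x))
  Then ln(L) = lim(x→∞) [exponent × ln(base)]
  Evaluate using L'Hôpital or standard limits, then exponentiate.
  L = e^(6)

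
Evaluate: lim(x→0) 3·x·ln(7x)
This is a 0·∞ indeterminate form.

Rewrite 0·∞ as a quotient (0/0 or ∞/∞ form), then apply L'Hôpital's rule:
  lim(x→0) 3·x·ln(7x) = 0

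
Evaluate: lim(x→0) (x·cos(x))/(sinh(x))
This is a 0/0 indeterminate form.

Apply L'Hôpital's rule: differentiate numerator and denominator separately.
  f(x) = x·cos(x)   ⇒   f'(x) = -x·sin(x) + cos(x)
  g(x) = sinh(x)   ⇒   g'(x) = cosh(x)
  lim(x→0) f'(x)/g'(x) = lim(x→0) (-x·sin(x) + cos(x))/(cosh(x))
  = 1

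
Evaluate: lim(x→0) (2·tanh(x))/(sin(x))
This is a 0/0 indeterminate form.

Apply L'Hôpital's rule: differentiate numerator and denominator separately.
  f(x) = 2·tanh(x)   ⇒   f'(x) = 2 - 2·tanh(x)^2
  g(x) = sin(x)   ⇒   g'(x) = cos(x)
  lim(x→0) f'(x)/g'(x) = lim(x→0) (2 - 2·tanh(x)^2)/(cos(x))
  = 2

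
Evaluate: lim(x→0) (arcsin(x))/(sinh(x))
This is a 0/0 indeterminate form.

Apply L'Hôpital's rule: differentiate numerator and denominator separately.
  f(x) = asin(x)   ⇒   f'(x) = 1/sqrt(1 - x^2)
  g(x) = sinh(x)   ⇒   g'(x) = cosh(x)
  lim(x→0) f'(x)/g'(x) = lim(x→0) (1/sqrt(1 - x^2))/(cosh(x))
  = 1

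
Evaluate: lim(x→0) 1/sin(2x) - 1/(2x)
This is an ∞-∞ indeterminate form.

Combine fractions or rationalize to convert ∞-∞ to 0/0 form:
  lim(x→0) 1/sin(2x) - 1/(2x) = 0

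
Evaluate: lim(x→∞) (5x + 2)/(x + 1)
This is an ∞/∞ indeterminate form.

Apply L'Hôpital's rule: differentiate numerator and denominator separately.
  f(x) = 5·x + 2   ⇒   f'(x) = 5
  g(x) = x + 1   ⇒   g'(x) = 1
  lim(x→∞) f'(x)/g'(x) = lim(x→∞) (5)/(1)
  = 5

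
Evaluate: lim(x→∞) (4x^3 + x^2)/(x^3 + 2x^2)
This is an ∞/∞ indeterminate form.

Apply L'Hôpital's rule: differentiate numerator and denominator separately.
  f(x) = 4·x^3 + x^2   ⇒   f'(x) = 12·x^2 + 2·x
  g(x) = x^3 + 2·x^2   ⇒   g'(x) = 3·x^2 + 4·x
  lim(x→∞) f'(x)/g'(x) = lim(x→∞) (12·x^2 + 2·x)/(3·x^2 + 4·x)
  = 4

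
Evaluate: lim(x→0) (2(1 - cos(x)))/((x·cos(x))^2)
This is a 0/0 indeterminate form.

Apply L'Hôpital's rule: differentiate numerator and denominator separately.
  f(x) = 2 - 2·cos(x)   ⇒   f'(x) = 2·sin(x)
  g(x) = x^2·cos(x)^2   ⇒   g'(x) = -2·x^2·sin(x)·cos(x) + 2·x·cos(x)^2
  lim(x→0) f'(x)/g'(x) = lim(x→0) (2·sin(x))/(-2·x^2·sin(x)·cos(x) + 2·x·cos(x)^2)
  = 1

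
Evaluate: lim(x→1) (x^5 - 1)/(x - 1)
This is a standard limit.

Factor or rationalize the expression:
  lim(x→1) (x^5 - 1)/(x - 1) = 5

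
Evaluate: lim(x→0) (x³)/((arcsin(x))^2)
This is a 0/0 indeterminate form.

Apply L'Hôpital's rule: differentiate numerator and denominator separately.
  f(x) = x^3   ⇒   f'(x) = 3·x^2
  g(x) = asin(x)^2   ⇒   g'(x) = 2·asin(x)/sqrt(1 - x^2)
  lim(x→0) f'(x)/g'(x) = lim(x→0) (3·x^2)/(2·asin(x)/sqrt(1 - x^2))
  = 0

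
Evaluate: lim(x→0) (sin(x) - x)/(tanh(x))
This is a 0/0 indeterminate form.

Apply L'Hôpital's rule: differentiate numerator and denominator separately.
  f(x) = -x + sin(x)   ⇒   f'(x) = cos(x) - 1
  g(x) = tanh(x)   ⇒   g'(x) = 1 - tanh(x)^2
  lim(x→0) f'(x)/g'(x) = lim(x→0) (cos(x) - 1)/(1 - tanh(x)^2)
  = 0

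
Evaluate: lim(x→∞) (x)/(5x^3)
This is an ∞/∞ indeterminate form.

Apply L'Hôpital's rule: differentiate numerator and denominator separately.
  f(x) = x   ⇒   f'(x) = 1
  g(x) = 5·x^3   ⇒   g'(x) = 15·x^2
  lim(x→∞) f'(x)/g'(x) = lim(x→∞) (1)/(15·x^2)
  = 0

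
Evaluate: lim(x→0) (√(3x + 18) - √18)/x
This is a standard limit.

Factor or rationalize the expression:
  lim(x→0) (√(3x + 18) - √18)/x = sqrt(2)/4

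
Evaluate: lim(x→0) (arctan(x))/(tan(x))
This is a 0/0 indeterminate form.

Apply L'Hôpital's rule: differentiate numerator and denominator separately.
  f(x) = atan(x)   ⇒   f'(x) = 1/(x^2 + 1)
  g(x) = tan(x)   ⇒   g'(x) = tan(x)^2 + 1
  lim(x→0) f'(x)/g'(x) = lim(x→0) (1/(x^2 + 1))/(tan(x)^2 + 1)
  = 1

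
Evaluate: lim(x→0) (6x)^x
This is an exponential indeterminate form.

For exponential indeterminate forms, take the natural log:
  Let L = lim(x→0) (6x)^x
  Then ln(L) = lim(x→0) [exponent × ln(base)]
  Evaluate using L'Hôpital or standard limits, then exponentiate.
  L = 1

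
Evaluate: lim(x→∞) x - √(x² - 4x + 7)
This is an ∞-∞ indeterminate form.

Combine fractions or rationalize to convert ∞-∞ to 0/0 form:
  lim(x→∞) x - √(x² - 4x + 7) = 2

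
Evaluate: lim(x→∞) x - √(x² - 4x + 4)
This is an ∞-∞ indeterminate form.

Combine fractions or rationalize to convert ∞-∞ to 0/0 form:
  lim(x→∞) x - √(x² - 4x + 4) = 2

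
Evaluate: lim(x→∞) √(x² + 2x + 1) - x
This is an ∞-∞ indeterminate form.

Combine fractions or rationalize to convert ∞-∞ to 0/0 form:
  lim(x→∞) √(x² + 2x + 1) - x = 1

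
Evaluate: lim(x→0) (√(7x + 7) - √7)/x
This is a standard limit.

Factor or rationalize the expression:
  lim(x→0) (√(7x + 7) - √7)/x = sqrt(7)/2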